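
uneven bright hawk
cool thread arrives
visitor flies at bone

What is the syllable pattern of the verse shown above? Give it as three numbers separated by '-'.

5-4-6

Line 1: "uneven bright hawk": 3+1+1 = 5
Line 2: "cool thread arrives": 1+1+2 = 4
Line 3: "visitor flies at bone": 3+1+1+1 = 6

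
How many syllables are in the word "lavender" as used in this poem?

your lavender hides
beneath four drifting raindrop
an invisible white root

3

"lavender" has 3 syllables.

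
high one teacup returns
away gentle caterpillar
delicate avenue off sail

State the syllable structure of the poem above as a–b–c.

6–8–8

Line 1: "high one teacup returns": 1+1+2+2 = 6
Line 2: "away gentle caterpillar": 2+2+4 = 8
Line 3: "delicate avenue off sail": 3+3+1+1 = 8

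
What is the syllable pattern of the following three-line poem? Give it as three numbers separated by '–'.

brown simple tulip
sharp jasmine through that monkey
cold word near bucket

5–7–5

Line 1: brown (1), simple (2), tulip (2) → 5
Line 2: sharp (1), jasmine (2), through (1), that (1), monkey (2) → 7
Line 3: cold (1), word (1), near (1), bucket (2) → 5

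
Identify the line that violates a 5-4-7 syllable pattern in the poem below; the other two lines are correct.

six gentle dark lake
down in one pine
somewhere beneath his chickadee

Line 3

Line 1: six(1) + gentle(2) + dark(1) + lake(1) = 5 ✓
Line 2: down(1) + in(1) + one(1) + pine(1) = 4 ✓
Line 3: somewhere(2) + beneath(2) + his(1) + chickadee(3) = 8 (expected 7)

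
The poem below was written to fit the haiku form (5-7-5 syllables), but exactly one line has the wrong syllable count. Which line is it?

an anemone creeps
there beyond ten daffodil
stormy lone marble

Line 1: an(1) + anemone(4) + creeps(1) = 6 (expected 5)
Line 2: there(1) + beyond(2) + ten(1) + daffodil(3) = 7 ✓
Line 3: stormy(2) + lone(1) + marble(2) = 5 ✓

Line 1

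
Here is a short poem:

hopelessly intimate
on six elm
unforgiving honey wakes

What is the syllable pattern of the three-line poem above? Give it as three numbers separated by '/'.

Line 1: hopelessly(3) + intimate(3) = 6
Line 2: on(1) + six(1) + elm(1) = 3
Line 3: unforgiving(4) + honey(2) + wakes(1) = 7

6/3/7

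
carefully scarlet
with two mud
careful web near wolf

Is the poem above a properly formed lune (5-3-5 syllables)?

Line 1: carefully(3) + scarlet(2) = 5 ✓
Line 2: with(1) + two(1) + mud(1) = 3 ✓
Line 3: careful(2) + web(1) + near(1) + wolf(1) = 5 ✓

Yes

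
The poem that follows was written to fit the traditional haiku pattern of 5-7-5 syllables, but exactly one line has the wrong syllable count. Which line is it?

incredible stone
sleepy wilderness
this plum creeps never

The second line

Line 1: incredible (4), stone (1) → 5 ✓
Line 2: sleepy (2), wilderness (3) → 5 (expected 7)
Line 3: this (1), plum (1), creeps (1), never (2) → 5 ✓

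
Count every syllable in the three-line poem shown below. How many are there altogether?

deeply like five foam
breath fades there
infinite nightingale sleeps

15

Line 1: deeply(2) + like(1) + five(1) + foam(1) = 5
Line 2: breath(1) + fades(1) + there(1) = 3
Line 3: infinite(3) + nightingale(3) + sleeps(1) = 7
Total: 5 + 3 + 7 = 15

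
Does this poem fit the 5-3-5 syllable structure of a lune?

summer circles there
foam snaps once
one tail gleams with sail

Yes

Line 1: summer (2), circles (2), there (1) → 5 ✓
Line 2: foam (1), snaps (1), once (1) → 3 ✓
Line 3: one (1), tail (1), gleams (1), with (1), sail (1) → 5 ✓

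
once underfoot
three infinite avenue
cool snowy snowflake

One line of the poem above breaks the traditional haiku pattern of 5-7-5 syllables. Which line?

Line 1: "once underfoot": 1+3 = 4 (expected 5)
Line 2: "three infinite avenue": 1+3+3 = 7 ✓
Line 3: "cool snowy snowflake": 1+2+2 = 5 ✓

The first line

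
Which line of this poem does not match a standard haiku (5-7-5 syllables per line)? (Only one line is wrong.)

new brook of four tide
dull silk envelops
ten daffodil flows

The second line

Line 1: new(1) + brook(1) + of(1) + four(1) + tide(1) = 5 ✓
Line 2: dull(1) + silk(1) + envelops(3) = 5 (expected 7)
Line 3: ten(1) + daffodil(3) + flows(1) = 5 ✓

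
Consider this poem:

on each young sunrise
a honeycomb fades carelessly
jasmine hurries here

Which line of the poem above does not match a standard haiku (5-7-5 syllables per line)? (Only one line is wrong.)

Line 1: "on each young sunrise": 1+1+1+2 = 5 ✓
Line 2: "a honeycomb fades carelessly": 1+3+1+3 = 8 (expected 7)
Line 3: "jasmine hurries here": 2+2+1 = 5 ✓

The second line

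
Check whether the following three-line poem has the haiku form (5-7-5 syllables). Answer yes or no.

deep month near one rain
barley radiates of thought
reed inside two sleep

Line 1: deep (1), month (1), near (1), one (1), rain (1) → 5 ✓
Line 2: barley (2), radiates (3), of (1), thought (1) → 7 ✓
Line 3: reed (1), inside (2), two (1), sleep (1) → 5 ✓

Yes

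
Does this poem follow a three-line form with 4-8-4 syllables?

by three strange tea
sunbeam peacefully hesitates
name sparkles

No

Line 1: "by three strange tea": 1+1+1+1 = 4 ✓
Line 2: "sunbeam peacefully hesitates": 2+3+3 = 8 ✓
Line 3: "name sparkles": 1+2 = 3 (expected 4)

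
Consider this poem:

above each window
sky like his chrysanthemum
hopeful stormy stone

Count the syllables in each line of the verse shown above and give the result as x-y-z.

5-7-5

Line 1: above (2), each (1), window (2) → 5
Line 2: sky (1), like (1), his (1), chrysanthemum (4) → 7
Line 3: hopeful (2), stormy (2), stone (1) → 5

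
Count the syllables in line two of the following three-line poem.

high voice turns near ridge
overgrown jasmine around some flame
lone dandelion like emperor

9

Line two: overgrown (3), jasmine (2), around (2), some (1), flame (1) → 9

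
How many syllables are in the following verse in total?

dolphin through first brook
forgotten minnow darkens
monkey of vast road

Line 1: dolphin(2) + through(1) + first(1) + brook(1) = 5
Line 2: forgotten(3) + minnow(2) + darkens(2) = 7
Line 3: monkey(2) + of(1) + vast(1) + road(1) = 5
Total: 5 + 7 + 5 = 17

17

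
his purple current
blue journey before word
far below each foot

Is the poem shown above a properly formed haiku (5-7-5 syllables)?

No

Line 1: "his purple current": 1+2+2 = 5 ✓
Line 2: "blue journey before word": 1+2+2+1 = 6 (expected 7)
Line 3: "far below each foot": 1+2+1+1 = 5 ✓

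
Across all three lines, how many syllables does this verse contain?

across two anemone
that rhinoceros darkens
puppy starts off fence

19

Line 1: across(2) + two(1) + anemone(4) = 7
Line 2: that(1) + rhinoceros(4) + darkens(2) = 7
Line 3: puppy(2) + starts(1) + off(1) + fence(1) = 5
Total: 7 + 7 + 5 = 19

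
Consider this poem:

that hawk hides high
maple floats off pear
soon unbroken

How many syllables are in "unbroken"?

3

"unbroken" has 3 syllables.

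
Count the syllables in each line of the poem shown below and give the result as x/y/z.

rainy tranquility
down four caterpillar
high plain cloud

Line 1: rainy(2) + tranquility(4) = 6
Line 2: down(1) + four(1) + caterpillar(4) = 6
Line 3: high(1) + plain(1) + cloud(1) = 3

6/6/3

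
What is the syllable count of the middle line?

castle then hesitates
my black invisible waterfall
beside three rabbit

9

The middle line: "my black invisible waterfall": 1+1+4+3 = 9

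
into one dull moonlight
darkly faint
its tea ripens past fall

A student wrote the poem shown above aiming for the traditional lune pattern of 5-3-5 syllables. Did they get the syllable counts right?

No

Line 1: into (2), one (1), dull (1), moonlight (2) → 6 (expected 5)
Line 2: darkly (2), faint (1) → 3 ✓
Line 3: its (1), tea (1), ripens (2), past (1), fall (1) → 6 (expected 5)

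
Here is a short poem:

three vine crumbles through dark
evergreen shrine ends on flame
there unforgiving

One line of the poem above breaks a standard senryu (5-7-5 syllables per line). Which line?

Line 1

Line 1: "three vine crumbles through dark": 1+1+2+1+1 = 6 (expected 5)
Line 2: "evergreen shrine ends on flame": 3+1+1+1+1 = 7 ✓
Line 3: "there unforgiving": 1+4 = 5 ✓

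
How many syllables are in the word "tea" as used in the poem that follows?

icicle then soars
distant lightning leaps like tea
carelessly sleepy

1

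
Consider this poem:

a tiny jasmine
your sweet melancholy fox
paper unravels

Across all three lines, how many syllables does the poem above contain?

Line 1: "a tiny jasmine": 1+2+2 = 5
Line 2: "your sweet melancholy fox": 1+1+4+1 = 7
Line 3: "paper unravels": 2+3 = 5
Total: 5 + 7 + 5 = 17

17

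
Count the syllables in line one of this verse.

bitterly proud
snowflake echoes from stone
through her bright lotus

Line one: "bitterly proud": 3+1 = 4

4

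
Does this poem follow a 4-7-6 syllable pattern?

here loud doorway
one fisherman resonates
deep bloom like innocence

Line 1: "here loud doorway": 1+1+2 = 4 ✓
Line 2: "one fisherman resonates": 1+3+3 = 7 ✓
Line 3: "deep bloom like innocence": 1+1+1+3 = 6 ✓

Yes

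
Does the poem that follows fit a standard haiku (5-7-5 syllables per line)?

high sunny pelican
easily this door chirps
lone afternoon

No

Line 1: "high sunny pelican": 1+2+3 = 6 (expected 5)
Line 2: "easily this door chirps": 3+1+1+1 = 6 (expected 7)
Line 3: "lone afternoon": 1+3 = 4 (expected 5)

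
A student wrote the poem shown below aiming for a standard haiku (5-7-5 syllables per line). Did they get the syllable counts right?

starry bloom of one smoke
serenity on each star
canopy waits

No

Line 1: starry (2), bloom (1), of (1), one (1), smoke (1) → 6 (expected 5)
Line 2: serenity (4), on (1), each (1), star (1) → 7 ✓
Line 3: canopy (3), waits (1) → 4 (expected 5)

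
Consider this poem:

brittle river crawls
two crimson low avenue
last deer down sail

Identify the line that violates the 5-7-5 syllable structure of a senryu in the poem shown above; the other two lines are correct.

Line 1: "brittle river crawls": 2+2+1 = 5 ✓
Line 2: "two crimson low avenue": 1+2+1+3 = 7 ✓
Line 3: "last deer down sail": 1+1+1+1 = 4 (expected 5)

Line 3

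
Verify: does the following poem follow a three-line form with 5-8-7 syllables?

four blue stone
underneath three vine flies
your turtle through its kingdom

No

Line 1: four (1), blue (1), stone (1) → 3 (expected 5)
Line 2: underneath (3), three (1), vine (1), flies (1) → 6 (expected 8)
Line 3: your (1), turtle (2), through (1), its (1), kingdom (2) → 7 ✓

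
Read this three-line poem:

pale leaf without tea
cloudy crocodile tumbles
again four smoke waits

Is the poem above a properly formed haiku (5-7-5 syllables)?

Yes

Line 1: pale (1), leaf (1), without (2), tea (1) → 5 ✓
Line 2: cloudy (2), crocodile (3), tumbles (2) → 7 ✓
Line 3: again (2), four (1), smoke (1), waits (1) → 5 ✓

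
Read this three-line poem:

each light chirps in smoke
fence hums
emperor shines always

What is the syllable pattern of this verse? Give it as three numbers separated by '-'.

5-2-6

Line 1: "each light chirps in smoke": 1+1+1+1+1 = 5
Line 2: "fence hums": 1+1 = 2
Line 3: "emperor shines always": 3+1+2 = 6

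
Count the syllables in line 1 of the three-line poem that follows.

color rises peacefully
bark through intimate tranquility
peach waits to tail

Line 1: color (2), rises (2), peacefully (3) → 7

7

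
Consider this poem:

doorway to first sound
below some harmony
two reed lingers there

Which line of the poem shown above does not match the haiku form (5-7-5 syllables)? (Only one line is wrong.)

Line 2

Line 1: doorway (2), to (1), first (1), sound (1) → 5 ✓
Line 2: below (2), some (1), harmony (3) → 6 (expected 7)
Line 3: two (1), reed (1), lingers (2), there (1) → 5 ✓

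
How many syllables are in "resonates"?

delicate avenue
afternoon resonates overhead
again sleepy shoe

3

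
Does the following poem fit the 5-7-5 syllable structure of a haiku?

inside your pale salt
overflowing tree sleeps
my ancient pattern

Line 1: inside (2), your (1), pale (1), salt (1) → 5 ✓
Line 2: overflowing (4), tree (1), sleeps (1) → 6 (expected 7)
Line 3: my (1), ancient (2), pattern (2) → 5 ✓

No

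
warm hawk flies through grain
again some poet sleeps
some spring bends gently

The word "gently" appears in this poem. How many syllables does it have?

2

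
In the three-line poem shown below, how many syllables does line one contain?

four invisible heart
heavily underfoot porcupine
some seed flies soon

Line one: four(1) + invisible(4) + heart(1) = 6

6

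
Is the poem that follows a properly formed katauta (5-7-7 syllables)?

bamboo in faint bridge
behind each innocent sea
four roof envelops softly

Line 1: bamboo (2), in (1), faint (1), bridge (1) → 5 ✓
Line 2: behind (2), each (1), innocent (3), sea (1) → 7 ✓
Line 3: four (1), roof (1), envelops (3), softly (2) → 7 ✓

Yes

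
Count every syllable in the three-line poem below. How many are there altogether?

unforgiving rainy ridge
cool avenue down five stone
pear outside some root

Line 1: "unforgiving rainy ridge": 4+2+1 = 7
Line 2: "cool avenue down five stone": 1+3+1+1+1 = 7
Line 3: "pear outside some root": 1+2+1+1 = 5
Total: 7 + 7 + 5 = 19

19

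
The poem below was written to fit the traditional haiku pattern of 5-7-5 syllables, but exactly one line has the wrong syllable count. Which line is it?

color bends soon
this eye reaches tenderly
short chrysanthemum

Line 1

Line 1: color(2) + bends(1) + soon(1) = 4 (expected 5)
Line 2: this(1) + eye(1) + reaches(2) + tenderly(3) = 7 ✓
Line 3: short(1) + chrysanthemum(4) = 5 ✓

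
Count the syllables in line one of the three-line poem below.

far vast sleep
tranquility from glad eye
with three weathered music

3

Line one: far (1), vast (1), sleep (1) → 3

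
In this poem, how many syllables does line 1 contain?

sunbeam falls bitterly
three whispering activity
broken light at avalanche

Line 1: sunbeam (2), falls (1), bitterly (3) → 6

6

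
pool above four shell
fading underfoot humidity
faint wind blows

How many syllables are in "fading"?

2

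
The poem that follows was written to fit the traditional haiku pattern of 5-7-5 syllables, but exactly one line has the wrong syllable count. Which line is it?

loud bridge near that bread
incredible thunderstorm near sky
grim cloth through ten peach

The second line

Line 1: loud (1), bridge (1), near (1), that (1), bread (1) → 5 ✓
Line 2: incredible (4), thunderstorm (3), near (1), sky (1) → 9 (expected 7)
Line 3: grim (1), cloth (1), through (1), ten (1), peach (1) → 5 ✓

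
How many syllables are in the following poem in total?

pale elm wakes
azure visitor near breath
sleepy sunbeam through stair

16

Line 1: "pale elm wakes": 1+1+1 = 3
Line 2: "azure visitor near breath": 2+3+1+1 = 7
Line 3: "sleepy sunbeam through stair": 2+2+1+1 = 6
Total: 3 + 7 + 6 = 16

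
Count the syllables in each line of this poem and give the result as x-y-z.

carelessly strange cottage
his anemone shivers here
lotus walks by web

Line 1: carelessly(3) + strange(1) + cottage(2) = 6
Line 2: his(1) + anemone(4) + shivers(2) + here(1) = 8
Line 3: lotus(2) + walks(1) + by(1) + web(1) = 5

6-8-5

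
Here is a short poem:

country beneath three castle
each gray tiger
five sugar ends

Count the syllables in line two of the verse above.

Line two: each (1), gray (1), tiger (2) → 4

4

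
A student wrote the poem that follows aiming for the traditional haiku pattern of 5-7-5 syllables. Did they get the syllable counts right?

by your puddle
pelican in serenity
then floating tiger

Line 1: "by your puddle": 1+1+2 = 4 (expected 5)
Line 2: "pelican in serenity": 3+1+4 = 8 (expected 7)
Line 3: "then floating tiger": 1+2+2 = 5 ✓

No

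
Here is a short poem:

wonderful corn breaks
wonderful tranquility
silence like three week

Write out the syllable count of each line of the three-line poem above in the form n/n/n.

5/7/5

Line 1: wonderful (3), corn (1), breaks (1) → 5
Line 2: wonderful (3), tranquility (4) → 7
Line 3: silence (2), like (1), three (1), week (1) → 5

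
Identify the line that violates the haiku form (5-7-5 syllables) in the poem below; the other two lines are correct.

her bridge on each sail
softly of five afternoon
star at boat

Line 1: her (1), bridge (1), on (1), each (1), sail (1) → 5 ✓
Line 2: softly (2), of (1), five (1), afternoon (3) → 7 ✓
Line 3: star (1), at (1), boat (1) → 3 (expected 5)

Line 3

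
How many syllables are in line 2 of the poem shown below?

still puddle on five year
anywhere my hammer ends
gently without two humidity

7

Line 2: anywhere (3), my (1), hammer (2), ends (1) → 7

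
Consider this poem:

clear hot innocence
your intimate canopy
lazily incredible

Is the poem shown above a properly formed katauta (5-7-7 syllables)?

Yes

Line 1: "clear hot innocence": 1+1+3 = 5 ✓
Line 2: "your intimate canopy": 1+3+3 = 7 ✓
Line 3: "lazily incredible": 3+4 = 7 ✓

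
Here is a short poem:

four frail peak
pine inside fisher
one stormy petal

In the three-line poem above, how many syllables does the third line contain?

5

The third line: one (1), stormy (2), petal (2) → 5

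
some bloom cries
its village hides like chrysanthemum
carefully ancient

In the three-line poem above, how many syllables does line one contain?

Line one: "some bloom cries": 1+1+1 = 3

3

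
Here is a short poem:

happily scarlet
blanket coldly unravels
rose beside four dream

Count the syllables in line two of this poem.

Line two: blanket (2), coldly (2), unravels (3) → 7

7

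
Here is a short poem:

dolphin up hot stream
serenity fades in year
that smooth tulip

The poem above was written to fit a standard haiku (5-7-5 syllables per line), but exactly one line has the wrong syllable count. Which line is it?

Line 1: dolphin(2) + up(1) + hot(1) + stream(1) = 5 ✓
Line 2: serenity(4) + fades(1) + in(1) + year(1) = 7 ✓
Line 3: that(1) + smooth(1) + tulip(2) = 4 (expected 5)

The third line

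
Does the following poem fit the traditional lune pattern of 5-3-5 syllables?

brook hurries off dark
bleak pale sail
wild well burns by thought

Yes

Line 1: "brook hurries off dark": 1+2+1+1 = 5 ✓
Line 2: "bleak pale sail": 1+1+1 = 3 ✓
Line 3: "wild well burns by thought": 1+1+1+1+1 = 5 ✓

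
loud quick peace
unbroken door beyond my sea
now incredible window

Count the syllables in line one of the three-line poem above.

Line one: "loud quick peace": 1+1+1 = 3

3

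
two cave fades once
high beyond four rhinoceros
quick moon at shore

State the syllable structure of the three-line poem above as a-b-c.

4-8-4

Line 1: two (1), cave (1), fades (1), once (1) → 4
Line 2: high (1), beyond (2), four (1), rhinoceros (4) → 8
Line 3: quick (1), moon (1), at (1), shore (1) → 4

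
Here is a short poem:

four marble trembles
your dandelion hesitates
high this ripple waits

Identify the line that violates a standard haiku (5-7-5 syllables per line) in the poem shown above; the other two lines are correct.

The second line

Line 1: four(1) + marble(2) + trembles(2) = 5 ✓
Line 2: your(1) + dandelion(4) + hesitates(3) = 8 (expected 7)
Line 3: high(1) + this(1) + ripple(2) + waits(1) = 5 ✓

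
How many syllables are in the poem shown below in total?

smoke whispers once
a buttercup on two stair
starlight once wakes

Line 1: smoke (1), whispers (2), once (1) → 4
Line 2: a (1), buttercup (3), on (1), two (1), stair (1) → 7
Line 3: starlight (2), once (1), wakes (1) → 4
Total: 4 + 7 + 4 = 15

15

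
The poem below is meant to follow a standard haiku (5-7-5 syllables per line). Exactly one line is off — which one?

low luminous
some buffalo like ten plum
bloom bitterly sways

Line 1: "low luminous": 1+3 = 4 (expected 5)
Line 2: "some buffalo like ten plum": 1+3+1+1+1 = 7 ✓
Line 3: "bloom bitterly sways": 1+3+1 = 5 ✓

Line 1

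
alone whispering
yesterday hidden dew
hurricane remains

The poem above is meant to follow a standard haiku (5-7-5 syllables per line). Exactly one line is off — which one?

The second line

Line 1: "alone whispering": 2+3 = 5 ✓
Line 2: "yesterday hidden dew": 3+2+1 = 6 (expected 7)
Line 3: "hurricane remains": 3+2 = 5 ✓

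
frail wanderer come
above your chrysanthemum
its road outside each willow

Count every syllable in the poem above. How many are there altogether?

19

Line 1: frail(1) + wanderer(3) + come(1) = 5
Line 2: above(2) + your(1) + chrysanthemum(4) = 7
Line 3: its(1) + road(1) + outside(2) + each(1) + willow(2) = 7
Total: 5 + 7 + 7 = 19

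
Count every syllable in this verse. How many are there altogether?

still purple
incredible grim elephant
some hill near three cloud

16

Line 1: still (1), purple (2) → 3
Line 2: incredible (4), grim (1), elephant (3) → 8
Line 3: some (1), hill (1), near (1), three (1), cloud (1) → 5
Total: 3 + 8 + 5 = 16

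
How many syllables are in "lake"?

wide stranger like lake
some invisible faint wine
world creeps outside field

1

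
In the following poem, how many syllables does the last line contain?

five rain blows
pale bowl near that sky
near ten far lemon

5

The last line: "near ten far lemon": 1+1+1+2 = 5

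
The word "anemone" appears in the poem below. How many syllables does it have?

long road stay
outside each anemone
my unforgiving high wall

"anemone" has 4 syllables.

4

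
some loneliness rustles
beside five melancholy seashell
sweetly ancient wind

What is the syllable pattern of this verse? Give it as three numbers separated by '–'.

Line 1: "some loneliness rustles": 1+3+2 = 6
Line 2: "beside five melancholy seashell": 2+1+4+2 = 9
Line 3: "sweetly ancient wind": 2+2+1 = 5

6–9–5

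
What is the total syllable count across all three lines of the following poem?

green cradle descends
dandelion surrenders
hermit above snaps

Line 1: "green cradle descends": 1+2+2 = 5
Line 2: "dandelion surrenders": 4+3 = 7
Line 3: "hermit above snaps": 2+2+1 = 5
Total: 5 + 7 + 5 = 17

17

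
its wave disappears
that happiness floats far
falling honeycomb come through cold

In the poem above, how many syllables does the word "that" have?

1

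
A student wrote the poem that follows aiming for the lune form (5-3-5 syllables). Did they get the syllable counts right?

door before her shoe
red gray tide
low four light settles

Line 1: door (1), before (2), her (1), shoe (1) → 5 ✓
Line 2: red (1), gray (1), tide (1) → 3 ✓
Line 3: low (1), four (1), light (1), settles (2) → 5 ✓

Yes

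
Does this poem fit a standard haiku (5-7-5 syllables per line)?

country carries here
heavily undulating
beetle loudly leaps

Line 1: country (2), carries (2), here (1) → 5 ✓
Line 2: heavily (3), undulating (4) → 7 ✓
Line 3: beetle (2), loudly (2), leaps (1) → 5 ✓

Yes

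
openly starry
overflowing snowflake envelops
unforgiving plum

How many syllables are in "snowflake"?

2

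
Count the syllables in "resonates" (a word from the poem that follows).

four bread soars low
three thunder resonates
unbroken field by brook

3

"resonates" has 3 syllables.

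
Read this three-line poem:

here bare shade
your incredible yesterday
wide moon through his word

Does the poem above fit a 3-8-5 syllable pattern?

Line 1: here (1), bare (1), shade (1) → 3 ✓
Line 2: your (1), incredible (4), yesterday (3) → 8 ✓
Line 3: wide (1), moon (1), through (1), his (1), word (1) → 5 ✓

Yes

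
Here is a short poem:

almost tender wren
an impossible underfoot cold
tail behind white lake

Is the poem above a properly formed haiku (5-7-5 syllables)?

No

Line 1: almost(2) + tender(2) + wren(1) = 5 ✓
Line 2: an(1) + impossible(4) + underfoot(3) + cold(1) = 9 (expected 7)
Line 3: tail(1) + behind(2) + white(1) + lake(1) = 5 ✓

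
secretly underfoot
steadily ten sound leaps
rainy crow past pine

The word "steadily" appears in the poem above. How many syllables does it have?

3

"steadily" has 3 syllables.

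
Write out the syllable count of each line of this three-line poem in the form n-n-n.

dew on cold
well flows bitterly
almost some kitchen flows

Line 1: dew (1), on (1), cold (1) → 3
Line 2: well (1), flows (1), bitterly (3) → 5
Line 3: almost (2), some (1), kitchen (2), flows (1) → 6

3-5-6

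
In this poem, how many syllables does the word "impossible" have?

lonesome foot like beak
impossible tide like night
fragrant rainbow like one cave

"impossible" has 4 syllables.

4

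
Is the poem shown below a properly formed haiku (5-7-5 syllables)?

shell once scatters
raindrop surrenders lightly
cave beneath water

Line 1: "shell once scatters": 1+1+2 = 4 (expected 5)
Line 2: "raindrop surrenders lightly": 2+3+2 = 7 ✓
Line 3: "cave beneath water": 1+2+2 = 5 ✓

No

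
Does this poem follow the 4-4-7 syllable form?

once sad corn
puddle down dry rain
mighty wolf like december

Line 1: once(1) + sad(1) + corn(1) = 3 (expected 4)
Line 2: puddle(2) + down(1) + dry(1) + rain(1) = 5 (expected 4)
Line 3: mighty(2) + wolf(1) + like(1) + december(3) = 7 ✓

No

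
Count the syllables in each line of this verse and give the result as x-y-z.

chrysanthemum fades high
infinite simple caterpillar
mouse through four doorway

Line 1: chrysanthemum (4), fades (1), high (1) → 6
Line 2: infinite (3), simple (2), caterpillar (4) → 9
Line 3: mouse (1), through (1), four (1), doorway (2) → 5

6-9-5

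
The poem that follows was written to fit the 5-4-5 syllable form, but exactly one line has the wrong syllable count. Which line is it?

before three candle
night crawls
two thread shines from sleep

Line 1: before(2) + three(1) + candle(2) = 5 ✓
Line 2: night(1) + crawls(1) = 2 (expected 4)
Line 3: two(1) + thread(1) + shines(1) + from(1) + sleep(1) = 5 ✓

Line 2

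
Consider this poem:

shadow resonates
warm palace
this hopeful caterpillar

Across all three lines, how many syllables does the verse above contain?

Line 1: "shadow resonates": 2+3 = 5
Line 2: "warm palace": 1+2 = 3
Line 3: "this hopeful caterpillar": 1+2+4 = 7
Total: 5 + 3 + 7 = 15

15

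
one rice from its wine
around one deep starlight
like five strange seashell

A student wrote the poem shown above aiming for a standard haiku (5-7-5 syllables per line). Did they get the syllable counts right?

No

Line 1: one (1), rice (1), from (1), its (1), wine (1) → 5 ✓
Line 2: around (2), one (1), deep (1), starlight (2) → 6 (expected 7)
Line 3: like (1), five (1), strange (1), seashell (2) → 5 ✓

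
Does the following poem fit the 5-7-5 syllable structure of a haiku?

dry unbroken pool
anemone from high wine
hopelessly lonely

Yes

Line 1: dry(1) + unbroken(3) + pool(1) = 5 ✓
Line 2: anemone(4) + from(1) + high(1) + wine(1) = 7 ✓
Line 3: hopelessly(3) + lonely(2) = 5 ✓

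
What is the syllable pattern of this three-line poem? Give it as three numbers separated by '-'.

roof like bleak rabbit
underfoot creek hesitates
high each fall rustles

5-7-5

Line 1: "roof like bleak rabbit": 1+1+1+2 = 5
Line 2: "underfoot creek hesitates": 3+1+3 = 7
Line 3: "high each fall rustles": 1+1+1+2 = 5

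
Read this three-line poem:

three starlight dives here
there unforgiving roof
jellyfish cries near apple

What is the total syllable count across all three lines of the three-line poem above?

18

Line 1: three(1) + starlight(2) + dives(1) + here(1) = 5
Line 2: there(1) + unforgiving(4) + roof(1) = 6
Line 3: jellyfish(3) + cries(1) + near(1) + apple(2) = 7
Total: 5 + 6 + 7 = 18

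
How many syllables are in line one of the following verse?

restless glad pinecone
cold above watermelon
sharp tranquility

5

Line one: restless (2), glad (1), pinecone (2) → 5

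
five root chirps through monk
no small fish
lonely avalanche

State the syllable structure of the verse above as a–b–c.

Line 1: "five root chirps through monk": 1+1+1+1+1 = 5
Line 2: "no small fish": 1+1+1 = 3
Line 3: "lonely avalanche": 2+3 = 5

5–3–5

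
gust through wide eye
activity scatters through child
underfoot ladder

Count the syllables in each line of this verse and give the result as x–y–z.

Line 1: gust(1) + through(1) + wide(1) + eye(1) = 4
Line 2: activity(4) + scatters(2) + through(1) + child(1) = 8
Line 3: underfoot(3) + ladder(2) = 5

4–8–5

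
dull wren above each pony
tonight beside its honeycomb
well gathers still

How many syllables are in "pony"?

2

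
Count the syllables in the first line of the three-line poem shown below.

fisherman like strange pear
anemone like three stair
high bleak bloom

6

The first line: fisherman(3) + like(1) + strange(1) + pear(1) = 6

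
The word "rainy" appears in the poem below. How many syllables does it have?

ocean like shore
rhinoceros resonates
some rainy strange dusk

2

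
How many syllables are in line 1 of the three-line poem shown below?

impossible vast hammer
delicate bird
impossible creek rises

Line 1: "impossible vast hammer": 4+1+2 = 7

7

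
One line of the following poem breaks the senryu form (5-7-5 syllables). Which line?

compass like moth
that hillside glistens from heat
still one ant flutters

Line 1

Line 1: compass(2) + like(1) + moth(1) = 4 (expected 5)
Line 2: that(1) + hillside(2) + glistens(2) + from(1) + heat(1) = 7 ✓
Line 3: still(1) + one(1) + ant(1) + flutters(2) = 5 ✓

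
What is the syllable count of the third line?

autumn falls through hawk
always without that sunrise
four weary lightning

The third line: four(1) + weary(2) + lightning(2) = 5

5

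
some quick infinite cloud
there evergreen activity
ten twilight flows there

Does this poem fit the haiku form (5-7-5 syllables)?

Line 1: some(1) + quick(1) + infinite(3) + cloud(1) = 6 (expected 5)
Line 2: there(1) + evergreen(3) + activity(4) = 8 (expected 7)
Line 3: ten(1) + twilight(2) + flows(1) + there(1) = 5 ✓

No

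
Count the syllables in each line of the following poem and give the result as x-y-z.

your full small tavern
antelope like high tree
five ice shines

Line 1: your (1), full (1), small (1), tavern (2) → 5
Line 2: antelope (3), like (1), high (1), tree (1) → 6
Line 3: five (1), ice (1), shines (1) → 3

5-6-3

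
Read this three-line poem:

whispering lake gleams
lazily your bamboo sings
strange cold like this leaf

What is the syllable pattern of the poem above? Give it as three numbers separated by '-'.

5-7-5

Line 1: "whispering lake gleams": 3+1+1 = 5
Line 2: "lazily your bamboo sings": 3+1+2+1 = 7
Line 3: "strange cold like this leaf": 1+1+1+1+1 = 5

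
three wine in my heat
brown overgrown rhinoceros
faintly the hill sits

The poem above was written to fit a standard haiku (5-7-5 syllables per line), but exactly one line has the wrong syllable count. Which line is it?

Line 1: three (1), wine (1), in (1), my (1), heat (1) → 5 ✓
Line 2: brown (1), overgrown (3), rhinoceros (4) → 8 (expected 7)
Line 3: faintly (2), the (1), hill (1), sits (1) → 5 ✓

Line 2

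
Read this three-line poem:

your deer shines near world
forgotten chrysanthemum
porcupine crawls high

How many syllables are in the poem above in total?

17

Line 1: your(1) + deer(1) + shines(1) + near(1) + world(1) = 5
Line 2: forgotten(3) + chrysanthemum(4) = 7
Line 3: porcupine(3) + crawls(1) + high(1) = 5
Total: 5 + 7 + 5 = 17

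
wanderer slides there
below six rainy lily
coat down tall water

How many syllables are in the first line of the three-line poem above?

The first line: wanderer (3), slides (1), there (1) → 5

5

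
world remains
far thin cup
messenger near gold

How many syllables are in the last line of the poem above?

5

The last line: messenger (3), near (1), gold (1) → 5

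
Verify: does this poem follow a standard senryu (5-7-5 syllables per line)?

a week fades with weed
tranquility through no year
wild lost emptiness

Yes

Line 1: "a week fades with weed": 1+1+1+1+1 = 5 ✓
Line 2: "tranquility through no year": 4+1+1+1 = 7 ✓
Line 3: "wild lost emptiness": 1+1+3 = 5 ✓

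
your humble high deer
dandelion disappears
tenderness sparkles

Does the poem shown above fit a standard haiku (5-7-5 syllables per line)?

Yes

Line 1: your(1) + humble(2) + high(1) + deer(1) = 5 ✓
Line 2: dandelion(4) + disappears(3) = 7 ✓
Line 3: tenderness(3) + sparkles(2) = 5 ✓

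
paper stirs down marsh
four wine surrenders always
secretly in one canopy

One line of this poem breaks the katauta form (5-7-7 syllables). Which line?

The third line

Line 1: paper (2), stirs (1), down (1), marsh (1) → 5 ✓
Line 2: four (1), wine (1), surrenders (3), always (2) → 7 ✓
Line 3: secretly (3), in (1), one (1), canopy (3) → 8 (expected 7)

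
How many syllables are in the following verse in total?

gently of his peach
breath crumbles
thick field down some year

13

Line 1: "gently of his peach": 2+1+1+1 = 5
Line 2: "breath crumbles": 1+2 = 3
Line 3: "thick field down some year": 1+1+1+1+1 = 5
Total: 5 + 3 + 5 = 13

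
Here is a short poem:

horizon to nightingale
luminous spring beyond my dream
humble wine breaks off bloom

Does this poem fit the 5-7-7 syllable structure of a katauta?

Line 1: horizon (3), to (1), nightingale (3) → 7 (expected 5)
Line 2: luminous (3), spring (1), beyond (2), my (1), dream (1) → 8 (expected 7)
Line 3: humble (2), wine (1), breaks (1), off (1), bloom (1) → 6 (expected 7)

No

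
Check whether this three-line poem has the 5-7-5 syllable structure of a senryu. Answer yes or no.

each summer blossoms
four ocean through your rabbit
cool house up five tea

Line 1: "each summer blossoms": 1+2+2 = 5 ✓
Line 2: "four ocean through your rabbit": 1+2+1+1+2 = 7 ✓
Line 3: "cool house up five tea": 1+1+1+1+1 = 5 ✓

Yes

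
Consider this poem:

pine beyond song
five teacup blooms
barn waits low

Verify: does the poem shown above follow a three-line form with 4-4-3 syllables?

Yes

Line 1: pine (1), beyond (2), song (1) → 4 ✓
Line 2: five (1), teacup (2), blooms (1) → 4 ✓
Line 3: barn (1), waits (1), low (1) → 3 ✓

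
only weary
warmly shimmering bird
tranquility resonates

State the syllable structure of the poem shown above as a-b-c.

Line 1: "only weary": 2+2 = 4
Line 2: "warmly shimmering bird": 2+3+1 = 6
Line 3: "tranquility resonates": 4+3 = 7

4-6-7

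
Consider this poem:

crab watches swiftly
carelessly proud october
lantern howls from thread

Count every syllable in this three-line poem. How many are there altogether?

Line 1: "crab watches swiftly": 1+2+2 = 5
Line 2: "carelessly proud october": 3+1+3 = 7
Line 3: "lantern howls from thread": 2+1+1+1 = 5
Total: 5 + 7 + 5 = 17

17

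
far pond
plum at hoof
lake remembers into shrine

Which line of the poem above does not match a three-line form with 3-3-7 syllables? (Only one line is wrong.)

Line 1: "far pond": 1+1 = 2 (expected 3)
Line 2: "plum at hoof": 1+1+1 = 3 ✓
Line 3: "lake remembers into shrine": 1+3+2+1 = 7 ✓

The first line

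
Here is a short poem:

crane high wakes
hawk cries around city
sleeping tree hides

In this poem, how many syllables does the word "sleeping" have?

"sleeping" has 2 syllables.

2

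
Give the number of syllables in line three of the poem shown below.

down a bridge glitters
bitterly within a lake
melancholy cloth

5

Line three: "melancholy cloth": 4+1 = 5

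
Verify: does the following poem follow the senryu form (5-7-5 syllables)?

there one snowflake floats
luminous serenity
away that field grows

Yes

Line 1: "there one snowflake floats": 1+1+2+1 = 5 ✓
Line 2: "luminous serenity": 3+4 = 7 ✓
Line 3: "away that field grows": 2+1+1+1 = 5 ✓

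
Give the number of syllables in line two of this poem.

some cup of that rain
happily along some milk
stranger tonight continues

Line two: "happily along some milk": 3+2+1+1 = 7

7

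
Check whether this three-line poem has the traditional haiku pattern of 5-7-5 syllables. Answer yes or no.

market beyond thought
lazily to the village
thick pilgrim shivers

Yes

Line 1: "market beyond thought": 2+2+1 = 5 ✓
Line 2: "lazily to the village": 3+1+1+2 = 7 ✓
Line 3: "thick pilgrim shivers": 1+2+2 = 5 ✓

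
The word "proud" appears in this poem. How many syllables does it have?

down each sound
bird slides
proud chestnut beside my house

1

"proud" has 1 syllable.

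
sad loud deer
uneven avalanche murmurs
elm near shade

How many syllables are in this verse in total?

Line 1: "sad loud deer": 1+1+1 = 3
Line 2: "uneven avalanche murmurs": 3+3+2 = 8
Line 3: "elm near shade": 1+1+1 = 3
Total: 3 + 8 + 3 = 14

14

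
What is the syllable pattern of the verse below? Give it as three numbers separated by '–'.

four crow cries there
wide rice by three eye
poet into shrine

4–5–5

Line 1: "four crow cries there": 1+1+1+1 = 4
Line 2: "wide rice by three eye": 1+1+1+1+1 = 5
Line 3: "poet into shrine": 2+2+1 = 5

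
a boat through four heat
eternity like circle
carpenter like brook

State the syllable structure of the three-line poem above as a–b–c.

Line 1: "a boat through four heat": 1+1+1+1+1 = 5
Line 2: "eternity like circle": 4+1+2 = 7
Line 3: "carpenter like brook": 3+1+1 = 5

5–7–5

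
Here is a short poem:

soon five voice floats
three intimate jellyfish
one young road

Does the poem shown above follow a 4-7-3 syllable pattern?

Yes

Line 1: "soon five voice floats": 1+1+1+1 = 4 ✓
Line 2: "three intimate jellyfish": 1+3+3 = 7 ✓
Line 3: "one young road": 1+1+1 = 3 ✓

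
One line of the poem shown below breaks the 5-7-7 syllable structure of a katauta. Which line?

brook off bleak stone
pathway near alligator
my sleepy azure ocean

Line 1: brook(1) + off(1) + bleak(1) + stone(1) = 4 (expected 5)
Line 2: pathway(2) + near(1) + alligator(4) = 7 ✓
Line 3: my(1) + sleepy(2) + azure(2) + ocean(2) = 7 ✓

Line 1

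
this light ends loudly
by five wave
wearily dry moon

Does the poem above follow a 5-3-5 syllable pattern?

Yes

Line 1: this(1) + light(1) + ends(1) + loudly(2) = 5 ✓
Line 2: by(1) + five(1) + wave(1) = 3 ✓
Line 3: wearily(3) + dry(1) + moon(1) = 5 ✓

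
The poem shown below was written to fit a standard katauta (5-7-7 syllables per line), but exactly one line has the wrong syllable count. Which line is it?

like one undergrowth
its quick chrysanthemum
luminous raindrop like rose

The second line

Line 1: like (1), one (1), undergrowth (3) → 5 ✓
Line 2: its (1), quick (1), chrysanthemum (4) → 6 (expected 7)
Line 3: luminous (3), raindrop (2), like (1), rose (1) → 7 ✓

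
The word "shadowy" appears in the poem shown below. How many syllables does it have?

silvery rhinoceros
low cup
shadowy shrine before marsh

3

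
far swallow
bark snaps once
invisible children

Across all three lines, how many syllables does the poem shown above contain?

12

Line 1: far (1), swallow (2) → 3
Line 2: bark (1), snaps (1), once (1) → 3
Line 3: invisible (4), children (2) → 6
Total: 3 + 3 + 6 = 12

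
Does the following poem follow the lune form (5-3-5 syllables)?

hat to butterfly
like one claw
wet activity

Yes

Line 1: "hat to butterfly": 1+1+3 = 5 ✓
Line 2: "like one claw": 1+1+1 = 3 ✓
Line 3: "wet activity": 1+4 = 5 ✓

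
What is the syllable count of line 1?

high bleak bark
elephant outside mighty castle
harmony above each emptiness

3

Line 1: high (1), bleak (1), bark (1) → 3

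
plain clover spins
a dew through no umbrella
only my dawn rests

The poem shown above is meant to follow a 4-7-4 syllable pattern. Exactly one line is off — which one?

Line 3

Line 1: plain(1) + clover(2) + spins(1) = 4 ✓
Line 2: a(1) + dew(1) + through(1) + no(1) + umbrella(3) = 7 ✓
Line 3: only(2) + my(1) + dawn(1) + rests(1) = 5 (expected 4)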